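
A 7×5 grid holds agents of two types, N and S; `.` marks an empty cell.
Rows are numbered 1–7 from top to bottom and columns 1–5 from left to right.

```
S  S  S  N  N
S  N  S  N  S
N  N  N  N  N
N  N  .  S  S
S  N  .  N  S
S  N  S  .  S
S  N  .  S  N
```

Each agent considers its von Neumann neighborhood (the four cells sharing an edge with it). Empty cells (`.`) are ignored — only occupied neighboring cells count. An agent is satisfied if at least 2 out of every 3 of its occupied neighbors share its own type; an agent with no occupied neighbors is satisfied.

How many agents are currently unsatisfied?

17

Row 1: (1,1)S 2/2 ✓ · (1,2)S 2/3 ✓ · (1,3)S 2/3 ✓ · (1,4)N 2/3 ✓ · (1,5)N 1/2 ✗
Row 2: (2,1)S 1/3 ✗ · (2,2)N 1/4 ✗ · (2,3)S 1/4 ✗ · (2,4)N 2/4 ✗ · (2,5)S 0/3 ✗
Row 3: (3,1)N 2/3 ✓ · (3,2)N 4/4 ✓ · (3,3)N 2/3 ✓ · (3,4)N 3/4 ✓ · (3,5)N 1/3 ✗
Row 4: (4,1)N 2/3 ✓ · (4,2)N 3/3 ✓ · (4,4)S 1/3 ✗ · (4,5)S 2/3 ✓
Row 5: (5,1)S 1/3 ✗ · (5,2)N 2/3 ✓ · (5,4)N 0/2 ✗ · (5,5)S 2/3 ✓
Row 6: (6,1)S 2/3 ✓ · (6,2)N 2/4 ✗ · (6,3)S 0/1 ✗ · (6,5)S 1/2 ✗
Row 7: (7,1)S 1/2 ✗ · (7,2)N 1/2 ✗ · (7,4)S 0/1 ✗ · (7,5)N 0/2 ✗
Unsatisfied: (1,5), (2,1), (2,2), (2,3), (2,4), (2,5), (3,5), (4,4), (5,1), (5,4), (6,2), (6,3), (6,5), (7,1), (7,2), (7,4), (7,5) — 17 in total.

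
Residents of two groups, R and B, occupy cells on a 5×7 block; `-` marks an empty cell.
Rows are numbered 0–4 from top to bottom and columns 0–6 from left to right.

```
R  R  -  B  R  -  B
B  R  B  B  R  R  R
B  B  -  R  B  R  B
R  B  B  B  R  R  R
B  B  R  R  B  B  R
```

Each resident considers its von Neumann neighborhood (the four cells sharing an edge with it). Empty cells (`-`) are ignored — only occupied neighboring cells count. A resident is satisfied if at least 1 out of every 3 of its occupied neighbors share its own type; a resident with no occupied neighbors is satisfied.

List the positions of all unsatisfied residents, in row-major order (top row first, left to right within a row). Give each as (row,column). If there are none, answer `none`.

(0,6), (1,1), (2,3), (2,4), (2,6), (3,0), (3,3), (3,4)

(0,0)R 1/2 ✓
(0,1)R 2/2 ✓
(0,3)B 1/2 ✓
(0,4)R 1/2 ✓
(0,6)B 0/1 ✗
(1,0)B 1/3 ✓
(1,1)R 1/4 ✗
(1,2)B 1/2 ✓
(1,3)B 2/4 ✓
(1,4)R 2/4 ✓
(1,5)R 3/3 ✓
(1,6)R 1/3 ✓
(2,0)B 2/3 ✓
(2,1)B 2/3 ✓
(2,3)R 0/3 ✗
(2,4)B 0/4 ✗
(2,5)R 2/4 ✓
(2,6)B 0/3 ✗
(3,0)R 0/3 ✗
(3,1)B 3/4 ✓
(3,2)B 2/3 ✓
(3,3)B 1/4 ✗
(3,4)R 1/4 ✗
(3,5)R 3/4 ✓
(3,6)R 2/3 ✓
(4,0)B 1/2 ✓
(4,1)B 2/3 ✓
(4,2)R 1/3 ✓
(4,3)R 1/3 ✓
(4,4)B 1/3 ✓
(4,5)B 1/3 ✓
(4,6)R 1/2 ✓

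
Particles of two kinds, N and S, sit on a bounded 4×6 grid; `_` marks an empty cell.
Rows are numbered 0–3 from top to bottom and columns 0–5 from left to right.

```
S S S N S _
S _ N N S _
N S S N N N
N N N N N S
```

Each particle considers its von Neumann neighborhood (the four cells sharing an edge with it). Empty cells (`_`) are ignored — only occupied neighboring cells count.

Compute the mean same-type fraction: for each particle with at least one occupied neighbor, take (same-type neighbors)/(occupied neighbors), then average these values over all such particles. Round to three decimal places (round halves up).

0.571

(0,0)S 2/2
(0,1)S 2/2
(0,2)S 1/3
(0,3)N 1/3
(0,4)S 1/2
(1,0)S 1/2
(1,2)N 1/3
(1,3)N 3/4
(1,4)S 1/3
(2,0)N 1/3
(2,1)S 1/3
(2,2)S 1/4
(2,3)N 3/4
(2,4)N 3/4
(2,5)N 1/2
(3,0)N 2/2
(3,1)N 2/3
(3,2)N 2/3
(3,3)N 3/3
(3,4)N 2/3
(3,5)S 0/2
Sum over 21 particles: 2/2 + 2/2 + 1/3 + 1/3 + 1/2 + 1/2 + 1/3 + 3/4 + 1/3 + 1/3 + 1/3 + 1/4 + 3/4 + 3/4 + 1/2 + 2/2 + 2/3 + 2/3 + 3/3 + 2/3 + 0/2 = 12; mean = 12 ÷ 21 = 4/7 = 0.571428… → 0.571.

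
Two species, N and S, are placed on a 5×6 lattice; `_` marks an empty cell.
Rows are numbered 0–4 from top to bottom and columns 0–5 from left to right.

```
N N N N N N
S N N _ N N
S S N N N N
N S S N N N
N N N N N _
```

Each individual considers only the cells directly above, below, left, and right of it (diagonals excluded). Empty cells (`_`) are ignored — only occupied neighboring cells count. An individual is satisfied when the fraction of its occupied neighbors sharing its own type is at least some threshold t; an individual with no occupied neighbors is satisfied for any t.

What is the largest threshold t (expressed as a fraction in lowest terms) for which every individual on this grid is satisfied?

1/4

(0,0)N 1/2
(0,1)N 3/3
(0,2)N 3/3
(0,3)N 2/2
(0,4)N 3/3
(0,5)N 2/2
(1,0)S 1/3
(1,1)N 2/4
(1,2)N 3/3
(1,4)N 3/3
(1,5)N 3/3
(2,0)S 2/3
(2,1)S 2/4
(2,2)N 2/4
(2,3)N 3/3
(2,4)N 4/4
(2,5)N 3/3
(3,0)N 1/3
(3,1)S 2/4
(3,2)S 1/4
(3,3)N 3/4
(3,4)N 4/4
(3,5)N 2/2
(4,0)N 2/2
(4,1)N 2/3
(4,2)N 2/3
(4,3)N 3/3
(4,4)N 2/2
The smallest same-type fraction is 1/4 at (3,2), which reduces to 1/4. Any threshold above that leaves this individual unsatisfied.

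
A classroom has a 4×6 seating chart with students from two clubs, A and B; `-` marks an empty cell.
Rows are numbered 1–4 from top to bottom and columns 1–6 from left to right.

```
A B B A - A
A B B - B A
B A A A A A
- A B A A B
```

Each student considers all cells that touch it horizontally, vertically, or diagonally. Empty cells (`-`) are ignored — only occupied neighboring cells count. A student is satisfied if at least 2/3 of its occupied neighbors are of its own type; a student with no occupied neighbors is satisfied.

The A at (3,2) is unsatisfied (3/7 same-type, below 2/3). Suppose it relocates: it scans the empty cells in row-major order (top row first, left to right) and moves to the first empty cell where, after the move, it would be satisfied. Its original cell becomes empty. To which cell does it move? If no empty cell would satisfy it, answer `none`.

Vacating (3,2). Empty cells in order:
  (1,5): 3/4 same-type → satisfied — stop here.

(1,5)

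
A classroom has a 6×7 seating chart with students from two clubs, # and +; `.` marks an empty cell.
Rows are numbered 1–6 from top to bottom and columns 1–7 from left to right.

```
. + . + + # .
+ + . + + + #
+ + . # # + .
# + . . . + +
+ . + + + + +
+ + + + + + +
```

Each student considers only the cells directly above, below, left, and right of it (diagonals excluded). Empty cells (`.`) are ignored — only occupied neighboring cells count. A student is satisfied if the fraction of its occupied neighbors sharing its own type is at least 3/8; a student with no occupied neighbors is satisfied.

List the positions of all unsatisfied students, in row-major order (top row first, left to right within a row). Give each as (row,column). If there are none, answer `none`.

(1,2)+ 1/1 satisfied
(1,4)+ 2/2 satisfied
(1,5)+ 2/3 satisfied
(1,6)# 0/2 not
(2,1)+ 2/2 satisfied
(2,2)+ 3/3 satisfied
(2,4)+ 2/3 satisfied
(2,5)+ 3/4 satisfied
(2,6)+ 2/4 satisfied
(2,7)# 0/1 not
(3,1)+ 2/3 satisfied
(3,2)+ 3/3 satisfied
(3,4)# 1/2 satisfied
(3,5)# 1/3 not
(3,6)+ 2/3 satisfied
(4,1)# 0/3 not
(4,2)+ 1/2 satisfied
(4,6)+ 3/3 satisfied
(4,7)+ 2/2 satisfied
(5,1)+ 1/2 satisfied
(5,3)+ 2/2 satisfied
(5,4)+ 3/3 satisfied
(5,5)+ 3/3 satisfied
(5,6)+ 4/4 satisfied
(5,7)+ 3/3 satisfied
(6,1)+ 2/2 satisfied
(6,2)+ 2/2 satisfied
(6,3)+ 3/3 satisfied
(6,4)+ 3/3 satisfied
(6,5)+ 3/3 satisfied
(6,6)+ 3/3 satisfied
(6,7)+ 2/2 satisfied

(1,6), (2,7), (3,5), (4,1)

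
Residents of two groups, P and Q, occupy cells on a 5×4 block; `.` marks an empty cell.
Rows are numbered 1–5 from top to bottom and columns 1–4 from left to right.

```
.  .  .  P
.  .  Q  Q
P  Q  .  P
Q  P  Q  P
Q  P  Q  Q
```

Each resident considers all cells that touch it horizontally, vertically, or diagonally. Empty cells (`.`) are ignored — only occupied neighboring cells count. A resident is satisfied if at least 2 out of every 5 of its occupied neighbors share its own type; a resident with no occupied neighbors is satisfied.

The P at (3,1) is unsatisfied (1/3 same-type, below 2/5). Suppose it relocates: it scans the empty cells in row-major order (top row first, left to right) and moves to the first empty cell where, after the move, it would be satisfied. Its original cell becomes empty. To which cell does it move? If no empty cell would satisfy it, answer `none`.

Vacating (3,1). Empty cells in order:
  (1,1): 0/0 same-type → satisfied — stop here.

(1,1)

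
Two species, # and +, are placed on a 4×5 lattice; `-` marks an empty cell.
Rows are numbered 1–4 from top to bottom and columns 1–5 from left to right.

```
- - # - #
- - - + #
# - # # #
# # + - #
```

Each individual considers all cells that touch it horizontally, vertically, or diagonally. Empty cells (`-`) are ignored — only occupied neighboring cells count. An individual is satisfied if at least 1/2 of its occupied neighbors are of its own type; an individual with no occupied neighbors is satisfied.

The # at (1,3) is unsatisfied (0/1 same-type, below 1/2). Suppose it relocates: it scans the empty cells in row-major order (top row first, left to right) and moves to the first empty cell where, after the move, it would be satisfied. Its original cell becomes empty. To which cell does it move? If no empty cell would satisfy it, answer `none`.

Vacating (1,3). Empty cells in order:
  (1,1): 0/0 same-type → satisfied — stop here.

(1,1)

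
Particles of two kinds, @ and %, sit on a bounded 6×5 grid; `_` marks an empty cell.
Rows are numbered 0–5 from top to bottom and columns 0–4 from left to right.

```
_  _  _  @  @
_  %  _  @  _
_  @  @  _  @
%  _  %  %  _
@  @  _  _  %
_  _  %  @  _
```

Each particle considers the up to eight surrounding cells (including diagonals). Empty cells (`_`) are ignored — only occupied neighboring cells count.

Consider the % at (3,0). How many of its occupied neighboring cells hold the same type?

Occupied neighbors of (3,0): (2,1)=@, (4,0)=@, (4,1)=@.
Same type (%): 0 of 3.

0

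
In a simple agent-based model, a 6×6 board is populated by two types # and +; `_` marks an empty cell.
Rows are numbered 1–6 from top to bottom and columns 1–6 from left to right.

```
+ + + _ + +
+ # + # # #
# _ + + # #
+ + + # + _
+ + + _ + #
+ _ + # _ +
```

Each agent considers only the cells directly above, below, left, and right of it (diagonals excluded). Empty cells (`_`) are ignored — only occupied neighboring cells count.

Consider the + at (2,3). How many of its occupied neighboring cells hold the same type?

Occupied neighbors of (2,3): (1,3)=+, (3,3)=+, (2,2)=#, (2,4)=#.
Same type (+): 2 of 4.

2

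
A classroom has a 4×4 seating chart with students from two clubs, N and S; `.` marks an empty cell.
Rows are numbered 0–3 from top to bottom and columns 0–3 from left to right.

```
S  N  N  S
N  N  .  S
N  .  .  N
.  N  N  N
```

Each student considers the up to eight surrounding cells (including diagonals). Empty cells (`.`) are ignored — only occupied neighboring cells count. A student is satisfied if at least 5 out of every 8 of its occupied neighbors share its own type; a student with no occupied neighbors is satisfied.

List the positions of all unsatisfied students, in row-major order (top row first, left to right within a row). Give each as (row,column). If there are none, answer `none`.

(0,0), (0,2), (0,3), (1,3)

Row 0: (0,0)S 0/3 not · (0,1)N 3/4 satisfied · (0,2)N 2/4 not · (0,3)S 1/2 not
Row 1: (1,0)N 3/4 satisfied · (1,1)N 4/5 satisfied · (1,3)S 1/3 not
Row 2: (2,0)N 3/3 satisfied · (2,3)N 2/3 satisfied
Row 3: (3,1)N 2/2 satisfied · (3,2)N 3/3 satisfied · (3,3)N 2/2 satisfied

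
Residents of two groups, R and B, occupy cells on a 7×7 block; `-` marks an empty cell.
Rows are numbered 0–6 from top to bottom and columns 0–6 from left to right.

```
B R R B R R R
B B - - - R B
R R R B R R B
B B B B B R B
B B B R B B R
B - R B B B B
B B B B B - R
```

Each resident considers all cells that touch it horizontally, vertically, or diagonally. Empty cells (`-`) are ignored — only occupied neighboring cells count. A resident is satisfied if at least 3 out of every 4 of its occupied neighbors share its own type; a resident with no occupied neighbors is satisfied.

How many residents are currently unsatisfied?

Row 0: (0,0)B 2/3 not · (0,1)R 1/4 not · (0,2)R 1/3 not · (0,3)B 0/2 not · (0,4)R 2/3 not · (0,5)R 3/4 satisfied · (0,6)R 2/3 not
Row 1: (1,0)B 2/5 not · (1,1)B 2/7 not · (1,5)R 5/7 not · (1,6)B 1/5 not
Row 2: (2,0)R 1/5 not · (2,1)R 2/7 not · (2,2)R 1/6 not · (2,3)B 3/5 not · (2,4)R 3/6 not · (2,5)R 3/7 not · (2,6)B 2/5 not
Row 3: (3,0)B 3/5 not · (3,1)B 5/8 not · (3,2)B 5/8 not · (3,3)B 5/8 not · (3,4)B 4/8 not · (3,5)R 3/8 not · (3,6)B 2/5 not
Row 4: (4,0)B 4/4 satisfied · (4,1)B 6/7 satisfied · (4,2)B 5/7 not · (4,3)R 1/8 not · (4,4)B 6/8 satisfied · (4,5)B 6/8 satisfied · (4,6)R 1/5 not
Row 5: (5,0)B 4/4 satisfied · (5,2)R 1/7 not · (5,3)B 6/8 satisfied · (5,4)B 6/7 satisfied · (5,5)B 5/7 not · (5,6)B 2/4 not
Row 6: (6,0)B 2/2 satisfied · (6,1)B 3/4 satisfied · (6,2)B 3/4 satisfied · (6,3)B 4/5 satisfied · (6,4)B 4/4 satisfied · (6,6)R 0/2 not
Unsatisfied: (0,0), (0,1), (0,2), (0,3), (0,4), (0,6), (1,0), (1,1), (1,5), (1,6), (2,0), (2,1), (2,2), (2,3), (2,4), (2,5), (2,6), (3,0), (3,1), (3,2), (3,3), (3,4), (3,5), (3,6), (4,2), (4,3), (4,6), (5,2), (5,5), (5,6), (6,6) — 31 in total.

31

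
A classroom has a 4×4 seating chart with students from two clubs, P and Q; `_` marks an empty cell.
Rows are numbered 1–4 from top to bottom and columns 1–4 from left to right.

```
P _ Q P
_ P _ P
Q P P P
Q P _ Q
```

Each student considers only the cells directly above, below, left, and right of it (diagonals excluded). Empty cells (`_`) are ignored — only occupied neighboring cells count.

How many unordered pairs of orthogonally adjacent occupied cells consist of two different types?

4

Scan each occupied cell's neighbors to the right and below so each pair is counted once.
Row 1: Q(1,3)–P(1,4)≠ P(1,4)–P(2,4)=  → 1/2 unlike.
Row 2: P(2,2)–P(3,2)= P(2,4)–P(3,4)=  → 0/2 unlike.
Row 3: Q(3,1)–P(3,2)≠ Q(3,1)–Q(4,1)= P(3,2)–P(3,3)= P(3,2)–P(4,2)= P(3,3)–P(3,4)= P(3,4)–Q(4,4)≠  → 2/6 unlike.
Row 4: Q(4,1)–P(4,2)≠  → 1/1 unlike.
Total adjacent occupied pairs: 11; unlike-type pairs: 4.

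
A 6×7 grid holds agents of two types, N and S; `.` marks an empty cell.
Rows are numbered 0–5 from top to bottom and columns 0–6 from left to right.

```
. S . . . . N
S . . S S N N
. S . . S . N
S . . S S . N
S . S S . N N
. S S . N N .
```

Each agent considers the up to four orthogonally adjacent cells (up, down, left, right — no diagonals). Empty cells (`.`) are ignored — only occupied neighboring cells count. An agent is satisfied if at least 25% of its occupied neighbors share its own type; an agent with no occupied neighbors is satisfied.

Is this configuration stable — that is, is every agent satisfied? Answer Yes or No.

Row 0: (0,1)S 0/0 ✓ · (0,6)N 1/1 ✓
Row 1: (1,0)S 0/0 ✓ · (1,3)S 1/1 ✓ · (1,4)S 2/3 ✓ · (1,5)N 1/2 ✓ · (1,6)N 3/3 ✓
Row 2: (2,1)S 0/0 ✓ · (2,4)S 2/2 ✓ · (2,6)N 2/2 ✓
Row 3: (3,0)S 1/1 ✓ · (3,3)S 2/2 ✓ · (3,4)S 2/2 ✓ · (3,6)N 2/2 ✓
Row 4: (4,0)S 1/1 ✓ · (4,2)S 2/2 ✓ · (4,3)S 2/2 ✓ · (4,5)N 2/2 ✓ · (4,6)N 2/2 ✓
Row 5: (5,1)S 1/1 ✓ · (5,2)S 2/2 ✓ · (5,4)N 1/1 ✓ · (5,5)N 2/2 ✓
All meet the threshold, so the configuration is stable.

Yes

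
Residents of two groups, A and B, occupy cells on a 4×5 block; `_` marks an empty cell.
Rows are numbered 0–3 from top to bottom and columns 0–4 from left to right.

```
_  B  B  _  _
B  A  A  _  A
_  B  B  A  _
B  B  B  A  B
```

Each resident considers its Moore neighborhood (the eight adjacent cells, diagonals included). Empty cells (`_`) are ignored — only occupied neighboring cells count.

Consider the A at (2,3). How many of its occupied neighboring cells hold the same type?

3

Occupied neighbors of (2,3): (1,2)=A, (1,4)=A, (2,2)=B, (3,2)=B, (3,3)=A, (3,4)=B.
Same type (A): 3 of 6.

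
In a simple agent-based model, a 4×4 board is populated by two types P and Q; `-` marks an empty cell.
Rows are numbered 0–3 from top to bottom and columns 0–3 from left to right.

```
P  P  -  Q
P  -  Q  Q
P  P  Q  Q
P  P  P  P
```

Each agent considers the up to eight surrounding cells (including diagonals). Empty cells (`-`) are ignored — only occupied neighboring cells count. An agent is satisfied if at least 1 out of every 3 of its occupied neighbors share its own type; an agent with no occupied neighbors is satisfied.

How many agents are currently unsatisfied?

0

Row 0: (0,0)P 2/2 ok · (0,1)P 2/3 ok · (0,3)Q 2/2 ok
Row 1: (1,0)P 4/4 ok · (1,2)Q 4/6 ok · (1,3)Q 4/4 ok
Row 2: (2,0)P 4/4 ok · (2,1)P 5/7 ok · (2,2)Q 3/7 ok · (2,3)Q 3/5 ok
Row 3: (3,0)P 3/3 ok · (3,1)P 4/5 ok · (3,2)P 3/5 ok · (3,3)P 1/3 ok
Every one meets the threshold.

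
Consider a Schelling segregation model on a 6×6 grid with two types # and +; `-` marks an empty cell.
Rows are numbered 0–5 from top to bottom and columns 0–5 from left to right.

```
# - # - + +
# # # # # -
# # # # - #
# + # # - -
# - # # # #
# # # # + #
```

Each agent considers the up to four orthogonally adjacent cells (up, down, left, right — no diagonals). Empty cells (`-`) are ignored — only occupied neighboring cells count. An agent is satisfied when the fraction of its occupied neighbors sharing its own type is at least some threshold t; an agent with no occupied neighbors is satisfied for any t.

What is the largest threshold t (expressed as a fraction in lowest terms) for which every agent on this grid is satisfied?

(0,0)# 1/1
(0,2)# 1/1
(0,4)+ 1/2
(0,5)+ 1/1
(1,0)# 3/3
(1,1)# 3/3
(1,2)# 4/4
(1,3)# 3/3
(1,4)# 1/2
(2,0)# 3/3
(2,1)# 3/4
(2,2)# 4/4
(2,3)# 3/3
(2,5)# — no occupied neighbors
(3,0)# 2/3
(3,1)+ 0/3
(3,2)# 3/4
(3,3)# 3/3
(4,0)# 2/2
(4,2)# 3/3
(4,3)# 4/4
(4,4)# 2/3
(4,5)# 2/2
(5,0)# 2/2
(5,1)# 2/2
(5,2)# 3/3
(5,3)# 2/3
(5,4)+ 0/3
(5,5)# 1/2
The smallest same-type fraction is 0/3 at (3,1), which reduces to 0/1. Any threshold above that leaves this agent unsatisfied.

0/1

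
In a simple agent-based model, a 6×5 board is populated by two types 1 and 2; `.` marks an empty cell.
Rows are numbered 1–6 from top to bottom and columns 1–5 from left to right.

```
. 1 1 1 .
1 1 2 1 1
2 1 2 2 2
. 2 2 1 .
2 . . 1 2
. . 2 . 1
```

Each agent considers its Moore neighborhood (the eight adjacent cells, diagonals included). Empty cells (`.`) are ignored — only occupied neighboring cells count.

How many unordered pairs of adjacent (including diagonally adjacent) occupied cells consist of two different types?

27

Scan each occupied cell's neighbors to the right and below (and the two forward diagonals) so each pair is counted once.
From row 1: 3 unlike of 11 pairs (running 3/11).
From row 2: 11 unlike of 17 pairs (running 14/28).
From row 3: 7 unlike of 13 pairs (running 21/41).
From row 4: 3 unlike of 6 pairs (running 24/47).
From row 5: 3 unlike of 4 pairs (running 27/51).
Total adjacent occupied pairs: 51; unlike-type pairs: 27.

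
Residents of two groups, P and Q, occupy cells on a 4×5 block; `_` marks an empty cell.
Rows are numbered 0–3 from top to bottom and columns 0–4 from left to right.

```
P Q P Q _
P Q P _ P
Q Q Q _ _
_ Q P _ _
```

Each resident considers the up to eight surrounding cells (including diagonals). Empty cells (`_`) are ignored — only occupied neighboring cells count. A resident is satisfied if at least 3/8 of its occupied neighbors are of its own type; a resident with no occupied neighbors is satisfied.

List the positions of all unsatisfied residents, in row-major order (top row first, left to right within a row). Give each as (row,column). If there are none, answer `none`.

(0,0)P 1/3 ✗
(0,1)Q 1/5 ✗
(0,2)P 1/4 ✗
(0,3)Q 0/3 ✗
(1,0)P 1/5 ✗
(1,1)Q 4/8 ✓
(1,2)P 1/6 ✗
(1,4)P 0/1 ✗
(2,0)Q 3/4 ✓
(2,1)Q 4/7 ✓
(2,2)Q 3/5 ✓
(3,1)Q 3/4 ✓
(3,2)P 0/3 ✗

(0,0), (0,1), (0,2), (0,3), (1,0), (1,2), (1,4), (3,2)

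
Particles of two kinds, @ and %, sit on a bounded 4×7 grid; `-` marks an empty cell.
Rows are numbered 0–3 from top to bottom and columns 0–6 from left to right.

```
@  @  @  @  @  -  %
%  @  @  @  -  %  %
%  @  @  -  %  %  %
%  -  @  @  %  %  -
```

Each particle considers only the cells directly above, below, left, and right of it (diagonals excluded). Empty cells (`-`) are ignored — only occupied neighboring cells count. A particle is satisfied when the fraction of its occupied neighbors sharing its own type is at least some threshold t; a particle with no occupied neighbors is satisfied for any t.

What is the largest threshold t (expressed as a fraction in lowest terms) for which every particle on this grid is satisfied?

1/3

Row 0: (0,0)@ 1/2 · (0,1)@ 3/3 · (0,2)@ 3/3 · (0,3)@ 3/3 · (0,4)@ 1/1 · (0,6)% 1/1
Row 1: (1,0)% 1/3 · (1,1)@ 3/4 · (1,2)@ 4/4 · (1,3)@ 2/2 · (1,5)% 2/2 · (1,6)% 3/3
Row 2: (2,0)% 2/3 · (2,1)@ 2/3 · (2,2)@ 3/3 · (2,4)% 2/2 · (2,5)% 4/4 · (2,6)% 2/2
Row 3: (3,0)% 1/1 · (3,2)@ 2/2 · (3,3)@ 1/2 · (3,4)% 2/3 · (3,5)% 2/2
The smallest same-type fraction is 1/3 at (1,0), which reduces to 1/3. Any threshold above that leaves this particle unsatisfied.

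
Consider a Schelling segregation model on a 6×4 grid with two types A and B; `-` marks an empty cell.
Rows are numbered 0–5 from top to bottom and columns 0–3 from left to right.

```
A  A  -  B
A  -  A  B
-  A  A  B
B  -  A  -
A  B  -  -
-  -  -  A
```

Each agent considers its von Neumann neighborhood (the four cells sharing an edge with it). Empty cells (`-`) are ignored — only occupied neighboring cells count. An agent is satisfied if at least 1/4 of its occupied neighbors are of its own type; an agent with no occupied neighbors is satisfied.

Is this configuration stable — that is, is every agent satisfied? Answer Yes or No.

Row 0: (0,0)A 2/2 ok · (0,1)A 1/1 ok · (0,3)B 1/1 ok
Row 1: (1,0)A 1/1 ok · (1,2)A 1/2 ok · (1,3)B 2/3 ok
Row 2: (2,1)A 1/1 ok · (2,2)A 3/4 ok · (2,3)B 1/2 ok
Row 3: (3,0)B 0/1 unhappy · (3,2)A 1/1 ok
Row 4: (4,0)A 0/2 unhappy · (4,1)B 0/1 unhappy
Row 5: (5,3)A 0/0 ok
For instance (3,0) has only 0/1 same-type neighbors, below 1/4.

No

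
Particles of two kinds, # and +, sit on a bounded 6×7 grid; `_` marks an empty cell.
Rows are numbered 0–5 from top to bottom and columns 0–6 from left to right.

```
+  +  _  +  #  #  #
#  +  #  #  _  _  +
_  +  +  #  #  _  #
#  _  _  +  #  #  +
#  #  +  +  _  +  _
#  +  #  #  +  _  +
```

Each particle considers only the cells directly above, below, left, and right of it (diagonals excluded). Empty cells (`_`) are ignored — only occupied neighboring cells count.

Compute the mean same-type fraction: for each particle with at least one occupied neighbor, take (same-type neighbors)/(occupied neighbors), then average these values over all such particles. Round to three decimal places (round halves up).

(0,0)+ 1/2
(0,1)+ 2/2
(0,3)+ 0/2
(0,4)# 1/2
(0,5)# 2/2
(0,6)# 1/2
(1,0)# 0/2
(1,1)+ 2/4
(1,2)# 1/3
(1,3)# 2/3
(1,6)+ 0/2
(2,1)+ 2/2
(2,2)+ 1/3
(2,3)# 2/4
(2,4)# 2/2
(2,6)# 0/2
(3,0)# 1/1
(3,3)+ 1/3
(3,4)# 2/3
(3,5)# 1/3
(3,6)+ 0/2
(4,0)# 3/3
(4,1)# 1/3
(4,2)+ 1/3
(4,3)+ 2/3
(4,5)+ 0/1
(5,0)# 1/2
(5,1)+ 0/3
(5,2)# 1/3
(5,3)# 1/3
(5,4)+ 0/1
(5,6)+ — no occupied neighbors
Sum over 31 particles: 1/2 + 2/2 + 0/2 + 1/2 + 2/2 + 1/2 + 0/2 + 2/4 + 1/3 + 2/3 + 0/2 + 2/2 + 1/3 + 2/4 + 2/2 + 0/2 + 1/1 + 1/3 + 2/3 + 1/3 + 0/2 + 3/3 + 1/3 + 1/3 + 2/3 + 0/1 + 1/2 + 0/3 + 1/3 + 1/3 + 0/1 = 41/3; mean = 41/3 ÷ 31 = 41/93 = 0.440860… → 0.441.

0.441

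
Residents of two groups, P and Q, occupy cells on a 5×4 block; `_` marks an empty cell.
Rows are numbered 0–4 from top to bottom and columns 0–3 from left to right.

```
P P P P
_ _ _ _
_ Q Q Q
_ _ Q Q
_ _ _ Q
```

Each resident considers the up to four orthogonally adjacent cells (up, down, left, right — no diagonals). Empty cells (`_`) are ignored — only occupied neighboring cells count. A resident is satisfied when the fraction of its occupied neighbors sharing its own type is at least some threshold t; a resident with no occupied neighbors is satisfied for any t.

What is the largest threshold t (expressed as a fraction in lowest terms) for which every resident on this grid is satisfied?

1/1

(0,0)P 1/1
(0,1)P 2/2
(0,2)P 2/2
(0,3)P 1/1
(2,1)Q 1/1
(2,2)Q 3/3
(2,3)Q 2/2
(3,2)Q 2/2
(3,3)Q 3/3
(4,3)Q 1/1
The smallest same-type fraction is 1/1 at (0,0), which reduces to 1/1. Any threshold above that leaves this resident unsatisfied.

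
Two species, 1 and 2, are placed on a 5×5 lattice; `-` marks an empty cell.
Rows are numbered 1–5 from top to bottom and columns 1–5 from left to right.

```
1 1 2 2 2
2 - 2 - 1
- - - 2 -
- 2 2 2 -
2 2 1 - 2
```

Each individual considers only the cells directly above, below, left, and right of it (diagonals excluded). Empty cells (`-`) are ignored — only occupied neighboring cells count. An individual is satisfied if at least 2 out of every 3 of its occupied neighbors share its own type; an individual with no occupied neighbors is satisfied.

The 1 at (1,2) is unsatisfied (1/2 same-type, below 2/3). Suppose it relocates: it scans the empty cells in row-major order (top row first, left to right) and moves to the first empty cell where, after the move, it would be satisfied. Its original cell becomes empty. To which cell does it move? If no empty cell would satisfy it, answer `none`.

none

Vacating (1,2). Empty cells in order:
  (2,2): 0/2 same-type → still unsatisfied.
  (2,4): 1/4 same-type → still unsatisfied.
  (3,1): 0/1 same-type → still unsatisfied.
  (3,2): 0/1 same-type → still unsatisfied.
  (3,3): 0/3 same-type → still unsatisfied.
  (3,5): 1/2 same-type → still unsatisfied.
  (4,1): 0/2 same-type → still unsatisfied.
  (4,5): 0/2 same-type → still unsatisfied.
  (5,4): 1/3 same-type → still unsatisfied.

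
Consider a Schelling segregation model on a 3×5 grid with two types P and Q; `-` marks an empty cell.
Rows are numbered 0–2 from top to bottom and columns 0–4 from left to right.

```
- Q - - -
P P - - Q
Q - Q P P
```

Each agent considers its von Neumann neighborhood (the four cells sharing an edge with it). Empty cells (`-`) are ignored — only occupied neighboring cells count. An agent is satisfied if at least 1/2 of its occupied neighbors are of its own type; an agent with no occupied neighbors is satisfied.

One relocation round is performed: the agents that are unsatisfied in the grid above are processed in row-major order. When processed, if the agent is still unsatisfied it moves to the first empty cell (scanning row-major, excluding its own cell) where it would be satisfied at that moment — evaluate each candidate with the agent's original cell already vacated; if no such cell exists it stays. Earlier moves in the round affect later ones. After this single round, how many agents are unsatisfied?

Initially unsatisfied (in order): (0,1), (1,4), (2,0), (2,2).
  (0,1) → (0,2).
  (1,4) → (0,1).
  (2,0) → (0,0).
  (2,2) → (0,3).
Resulting grid:
Q Q Q Q -
P P - - -
- - - P P
All satisfied now.

0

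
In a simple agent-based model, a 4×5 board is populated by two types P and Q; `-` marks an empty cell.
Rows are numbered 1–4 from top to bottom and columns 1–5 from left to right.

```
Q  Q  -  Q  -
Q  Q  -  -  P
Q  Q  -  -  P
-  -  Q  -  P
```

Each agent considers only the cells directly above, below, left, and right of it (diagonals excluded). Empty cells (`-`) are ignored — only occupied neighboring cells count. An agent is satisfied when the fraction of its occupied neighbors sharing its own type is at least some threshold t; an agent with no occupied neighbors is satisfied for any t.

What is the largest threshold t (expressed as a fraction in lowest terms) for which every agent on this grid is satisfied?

1/1

(1,1)Q 2/2
(1,2)Q 2/2
(1,4)Q — no occupied neighbors
(2,1)Q 3/3
(2,2)Q 3/3
(2,5)P 1/1
(3,1)Q 2/2
(3,2)Q 2/2
(3,5)P 2/2
(4,3)Q — no occupied neighbors
(4,5)P 1/1
The smallest same-type fraction is 2/2 at (1,1), which reduces to 1/1. Any threshold above that leaves this agent unsatisfied.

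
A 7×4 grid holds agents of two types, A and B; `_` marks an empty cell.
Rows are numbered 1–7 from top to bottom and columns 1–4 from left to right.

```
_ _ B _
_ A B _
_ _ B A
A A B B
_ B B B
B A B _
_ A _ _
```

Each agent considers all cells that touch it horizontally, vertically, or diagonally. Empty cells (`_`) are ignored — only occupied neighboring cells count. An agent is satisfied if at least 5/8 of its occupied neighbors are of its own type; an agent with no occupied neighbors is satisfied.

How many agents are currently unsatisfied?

12

(1,3)B 1/2 unhappy
(2,2)A 0/3 unhappy
(2,3)B 2/4 unhappy
(3,3)B 3/6 unhappy
(3,4)A 0/4 unhappy
(4,1)A 1/2 unhappy
(4,2)A 1/5 unhappy
(4,3)B 5/7 ok
(4,4)B 4/5 ok
(5,2)B 4/7 unhappy
(5,3)B 5/7 ok
(5,4)B 4/4 ok
(6,1)B 1/3 unhappy
(6,2)A 1/5 unhappy
(6,3)B 3/5 unhappy
(7,2)A 1/3 unhappy
Unsatisfied: (1,3), (2,2), (2,3), (3,3), (3,4), (4,1), (4,2), (5,2), (6,1), (6,2), (6,3), (7,2) — 12 in total.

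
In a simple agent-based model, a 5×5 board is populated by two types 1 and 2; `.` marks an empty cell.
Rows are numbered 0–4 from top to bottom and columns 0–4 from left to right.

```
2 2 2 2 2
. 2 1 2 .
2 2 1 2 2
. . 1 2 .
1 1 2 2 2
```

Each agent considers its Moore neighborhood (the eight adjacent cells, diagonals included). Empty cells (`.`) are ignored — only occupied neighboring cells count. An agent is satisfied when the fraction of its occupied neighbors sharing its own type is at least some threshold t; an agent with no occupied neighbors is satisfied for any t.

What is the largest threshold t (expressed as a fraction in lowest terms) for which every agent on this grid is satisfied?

Row 0: (0,0)2 2/2 · (0,1)2 3/4 · (0,2)2 4/5 · (0,3)2 3/4 · (0,4)2 2/2
Row 1: (1,1)2 5/7 · (1,2)1 1/8 · (1,3)2 5/7
Row 2: (2,0)2 2/2 · (2,1)2 2/5 · (2,2)1 2/7 · (2,3)2 3/6 · (2,4)2 3/3
Row 3: (3,2)1 2/7 · (3,3)2 5/7
Row 4: (4,0)1 1/1 · (4,1)1 2/3 · (4,2)2 2/4 · (4,3)2 3/4 · (4,4)2 2/2
The smallest same-type fraction is 1/8 at (1,2), which reduces to 1/8. Any threshold above that leaves this agent unsatisfied.

1/8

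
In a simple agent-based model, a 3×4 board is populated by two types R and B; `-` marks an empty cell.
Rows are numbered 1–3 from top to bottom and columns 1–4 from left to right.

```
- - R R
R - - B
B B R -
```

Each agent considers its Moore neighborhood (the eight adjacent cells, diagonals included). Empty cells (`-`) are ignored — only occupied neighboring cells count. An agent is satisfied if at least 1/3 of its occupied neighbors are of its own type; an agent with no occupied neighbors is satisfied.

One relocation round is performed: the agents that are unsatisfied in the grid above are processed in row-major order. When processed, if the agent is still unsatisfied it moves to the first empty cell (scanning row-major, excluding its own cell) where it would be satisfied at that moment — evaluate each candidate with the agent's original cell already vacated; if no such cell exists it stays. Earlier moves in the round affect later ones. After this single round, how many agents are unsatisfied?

Initially unsatisfied (in order): (2,1), (2,4), (3,3).
  (2,1) → (1,1).
  (2,4) → (2,1).
  (3,3) → (1,2).
Resulting grid:
R R R R
B - - -
B B - -
All satisfied now.

0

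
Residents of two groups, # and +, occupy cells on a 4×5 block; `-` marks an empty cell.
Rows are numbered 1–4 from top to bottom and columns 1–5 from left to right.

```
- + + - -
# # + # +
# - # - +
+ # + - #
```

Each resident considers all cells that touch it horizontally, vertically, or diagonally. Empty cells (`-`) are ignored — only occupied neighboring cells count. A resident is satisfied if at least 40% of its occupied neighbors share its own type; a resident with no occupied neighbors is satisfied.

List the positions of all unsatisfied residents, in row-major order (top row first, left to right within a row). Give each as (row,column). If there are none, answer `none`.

(2,4), (3,5), (4,1), (4,3), (4,5)

Row 1: (1,2)+ 2/4 satisfied · (1,3)+ 2/4 satisfied
Row 2: (2,1)# 2/3 satisfied · (2,2)# 3/6 satisfied · (2,3)+ 2/5 satisfied · (2,4)# 1/5 not · (2,5)+ 1/2 satisfied
Row 3: (3,1)# 3/4 satisfied · (3,3)# 3/5 satisfied · (3,5)+ 1/3 not
Row 4: (4,1)+ 0/2 not · (4,2)# 2/4 satisfied · (4,3)+ 0/2 not · (4,5)# 0/1 not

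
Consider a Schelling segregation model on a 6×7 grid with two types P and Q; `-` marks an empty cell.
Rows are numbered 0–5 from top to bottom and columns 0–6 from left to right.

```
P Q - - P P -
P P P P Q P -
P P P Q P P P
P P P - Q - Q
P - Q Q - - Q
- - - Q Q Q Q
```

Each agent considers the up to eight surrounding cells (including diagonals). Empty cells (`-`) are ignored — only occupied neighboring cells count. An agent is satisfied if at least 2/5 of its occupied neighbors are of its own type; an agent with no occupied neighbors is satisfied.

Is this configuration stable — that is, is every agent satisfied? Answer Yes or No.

Row 0: (0,0)P 2/3 satisfied · (0,1)Q 0/4 not · (0,4)P 3/4 satisfied · (0,5)P 2/3 satisfied
Row 1: (1,0)P 4/5 satisfied · (1,1)P 6/7 satisfied · (1,2)P 4/6 satisfied · (1,3)P 4/6 satisfied · (1,4)Q 1/7 not · (1,5)P 5/6 satisfied
Row 2: (2,0)P 5/5 satisfied · (2,1)P 8/8 satisfied · (2,2)P 6/7 satisfied · (2,3)Q 2/7 not · (2,4)P 3/6 satisfied · (2,5)P 3/6 satisfied · (2,6)P 2/3 satisfied
Row 3: (3,0)P 4/4 satisfied · (3,1)P 6/7 satisfied · (3,2)P 3/6 satisfied · (3,4)Q 2/4 satisfied · (3,6)Q 1/3 not
Row 4: (4,0)P 2/2 satisfied · (4,2)Q 2/4 satisfied · (4,3)Q 4/5 satisfied · (4,6)Q 3/3 satisfied
Row 5: (5,3)Q 3/3 satisfied · (5,4)Q 3/3 satisfied · (5,5)Q 3/3 satisfied · (5,6)Q 2/2 satisfied
For instance (0,1) has only 0/4 same-type neighbors, below 2/5.

No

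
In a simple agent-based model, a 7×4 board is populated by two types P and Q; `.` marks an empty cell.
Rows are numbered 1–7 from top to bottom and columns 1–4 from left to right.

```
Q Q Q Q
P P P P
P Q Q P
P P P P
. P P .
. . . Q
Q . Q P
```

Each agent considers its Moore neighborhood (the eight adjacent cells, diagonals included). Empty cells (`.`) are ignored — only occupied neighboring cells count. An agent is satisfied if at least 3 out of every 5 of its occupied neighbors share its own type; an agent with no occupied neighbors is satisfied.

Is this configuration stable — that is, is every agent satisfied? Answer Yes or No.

No

(1,1)Q 1/3 not
(1,2)Q 2/5 not
(1,3)Q 2/5 not
(1,4)Q 1/3 not
(2,1)P 2/5 not
(2,2)P 3/8 not
(2,3)P 3/8 not
(2,4)P 2/5 not
(3,1)P 4/5 satisfied
(3,2)Q 1/8 not
(3,3)Q 1/8 not
(3,4)P 4/5 satisfied
(4,1)P 3/4 satisfied
(4,2)P 5/7 satisfied
(4,3)P 5/7 satisfied
(4,4)P 3/4 satisfied
(5,2)P 4/4 satisfied
(5,3)P 4/5 satisfied
(6,4)Q 1/3 not
(7,1)Q 0/0 satisfied
(7,3)Q 1/2 not
(7,4)P 0/2 not
For instance (1,1) has only 1/3 same-type neighbors, below 3/5.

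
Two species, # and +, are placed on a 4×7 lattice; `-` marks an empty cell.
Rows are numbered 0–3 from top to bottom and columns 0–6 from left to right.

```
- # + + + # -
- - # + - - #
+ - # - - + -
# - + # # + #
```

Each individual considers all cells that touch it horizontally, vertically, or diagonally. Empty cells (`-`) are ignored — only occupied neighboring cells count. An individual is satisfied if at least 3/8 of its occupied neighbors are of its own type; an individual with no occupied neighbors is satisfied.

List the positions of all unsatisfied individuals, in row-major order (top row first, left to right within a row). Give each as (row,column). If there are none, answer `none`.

(2,0), (2,5), (3,0), (3,2), (3,4), (3,5), (3,6)

Row 0: (0,1)# 1/2 satisfied · (0,2)+ 2/4 satisfied · (0,3)+ 3/4 satisfied · (0,4)+ 2/3 satisfied · (0,5)# 1/2 satisfied
Row 1: (1,2)# 2/5 satisfied · (1,3)+ 3/5 satisfied · (1,6)# 1/2 satisfied
Row 2: (2,0)+ 0/1 not · (2,2)# 2/4 satisfied · (2,5)+ 1/4 not
Row 3: (3,0)# 0/1 not · (3,2)+ 0/2 not · (3,3)# 2/3 satisfied · (3,4)# 1/3 not · (3,5)+ 1/3 not · (3,6)# 0/2 not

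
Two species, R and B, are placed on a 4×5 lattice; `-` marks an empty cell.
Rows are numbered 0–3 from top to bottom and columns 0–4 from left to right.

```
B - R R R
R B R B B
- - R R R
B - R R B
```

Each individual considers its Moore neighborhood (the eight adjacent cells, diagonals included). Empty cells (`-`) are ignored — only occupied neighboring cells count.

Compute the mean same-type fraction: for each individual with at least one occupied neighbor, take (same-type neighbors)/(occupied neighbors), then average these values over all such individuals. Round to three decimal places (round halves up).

0.441

Row 0: (0,0)B 1/2 · (0,2)R 2/4 · (0,3)R 3/5 · (0,4)R 1/3
Row 1: (1,0)R 0/2 · (1,1)B 1/5 · (1,2)R 4/6 · (1,3)B 1/8 · (1,4)B 1/5
Row 2: (2,2)R 4/6 · (2,3)R 5/8 · (2,4)R 2/5
Row 3: (3,0)B — no occupied neighbors · (3,2)R 3/3 · (3,3)R 4/5 · (3,4)B 0/3
Sum over 15 individuals: 1/2 + 2/4 + 3/5 + 1/3 + 0/2 + 1/5 + 4/6 + 1/8 + 1/5 + 4/6 + 5/8 + 2/5 + 3/3 + 4/5 + 0/3 = 397/60; mean = 397/60 ÷ 15 = 397/900 = 0.441111… → 0.441.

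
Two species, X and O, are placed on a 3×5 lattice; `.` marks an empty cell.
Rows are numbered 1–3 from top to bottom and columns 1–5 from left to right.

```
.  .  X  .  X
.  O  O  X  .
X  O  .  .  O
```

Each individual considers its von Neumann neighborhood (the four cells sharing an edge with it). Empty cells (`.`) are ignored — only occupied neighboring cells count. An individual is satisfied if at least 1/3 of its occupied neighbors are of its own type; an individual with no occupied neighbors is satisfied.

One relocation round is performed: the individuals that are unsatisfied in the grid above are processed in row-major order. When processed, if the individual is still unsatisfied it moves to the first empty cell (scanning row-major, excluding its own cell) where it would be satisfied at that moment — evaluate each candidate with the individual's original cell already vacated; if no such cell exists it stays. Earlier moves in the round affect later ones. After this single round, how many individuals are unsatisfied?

Initially unsatisfied (in order): (1,3), (2,4), (3,1).
  (1,3) → (1,1).
  (2,4) → (1,2).
  (3,1) → (1,3).
Resulting grid:
X X X . X
. O O . .
. O . . O
All satisfied now.

0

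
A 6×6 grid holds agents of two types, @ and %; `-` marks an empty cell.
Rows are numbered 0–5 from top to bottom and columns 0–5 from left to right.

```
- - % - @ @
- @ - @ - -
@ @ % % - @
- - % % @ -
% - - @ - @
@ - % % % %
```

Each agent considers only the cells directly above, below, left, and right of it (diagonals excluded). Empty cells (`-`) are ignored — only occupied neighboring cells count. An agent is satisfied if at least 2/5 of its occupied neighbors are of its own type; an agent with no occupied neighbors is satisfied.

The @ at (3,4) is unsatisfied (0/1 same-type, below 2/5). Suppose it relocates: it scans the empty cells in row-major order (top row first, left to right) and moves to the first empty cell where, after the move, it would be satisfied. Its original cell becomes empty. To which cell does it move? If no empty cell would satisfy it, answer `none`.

Vacating (3,4). Empty cells in order:
  (0,0): 0/0 same-type → satisfied — stop here.

(0,0)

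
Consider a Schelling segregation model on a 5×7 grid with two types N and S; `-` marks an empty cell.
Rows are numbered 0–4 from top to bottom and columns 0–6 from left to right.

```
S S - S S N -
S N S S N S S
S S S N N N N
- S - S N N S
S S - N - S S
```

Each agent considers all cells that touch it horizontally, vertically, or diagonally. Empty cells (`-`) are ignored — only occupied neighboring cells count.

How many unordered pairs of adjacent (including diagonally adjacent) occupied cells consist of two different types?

33

Scan each occupied cell's neighbors to the right and below (and the two forward diagonals) so each pair is counted once.
From row 0: 7 unlike of 17 pairs (running 7/17).
From row 1: 15 unlike of 25 pairs (running 22/42).
From row 2: 5 unlike of 20 pairs (running 27/62).
From row 3: 6 unlike of 12 pairs (running 33/74).
From row 4: 0 unlike of 2 pairs (running 33/76).
Total adjacent occupied pairs: 76; unlike-type pairs: 33.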